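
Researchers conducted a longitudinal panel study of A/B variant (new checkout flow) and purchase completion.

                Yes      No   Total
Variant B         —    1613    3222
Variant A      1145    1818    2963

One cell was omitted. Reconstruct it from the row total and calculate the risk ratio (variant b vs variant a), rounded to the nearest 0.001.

The missing cell is in the exposed row: 3222 − 1613 = 1609.
So a = 1609, b = 1613, c = 1145, d = 1818.
RR = [a/(a+b)] / [c/(c+d)] = (1609/3222) / (1145/2963) = 0.49938/0.38643 = 1.29228

1.292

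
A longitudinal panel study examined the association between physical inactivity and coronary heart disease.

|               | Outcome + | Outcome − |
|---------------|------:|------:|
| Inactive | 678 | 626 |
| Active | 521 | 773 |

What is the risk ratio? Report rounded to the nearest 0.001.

1.291

Cells: a = 678, b = 626, c = 521, d = 773.
Risk in exposed = 678/1304 = 0.51994; risk in unexposed = 521/1294 = 0.40263.
RR = 0.51994 / 0.40263 = 1.29136
The risk among the exposed is 1.29 times that among the unexposed.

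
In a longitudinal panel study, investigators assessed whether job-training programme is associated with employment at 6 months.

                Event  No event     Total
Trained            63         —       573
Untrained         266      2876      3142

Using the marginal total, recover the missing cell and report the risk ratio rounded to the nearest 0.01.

The missing cell is in the exposed row: 573 − 63 = 510.
So a = 63, b = 510, c = 266, d = 2876.
RR = [a/(a+b)] / [c/(c+d)] = (63/573) / (266/3142) = 0.10995/0.08466 = 1.29870

1.30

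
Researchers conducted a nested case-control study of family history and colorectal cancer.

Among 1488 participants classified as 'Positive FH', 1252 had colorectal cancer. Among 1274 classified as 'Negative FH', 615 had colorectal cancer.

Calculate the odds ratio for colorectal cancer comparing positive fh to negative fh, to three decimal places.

From the description: a = 1252, b = 236, c = 615, d = 659.
OR = (a·d)/(b·c) = (1252 × 659) / (236 × 615) = 825068 / 145140 = 5.68464
The odds of colorectal cancer are about 5.68 times as high in the positive fh group.

5.685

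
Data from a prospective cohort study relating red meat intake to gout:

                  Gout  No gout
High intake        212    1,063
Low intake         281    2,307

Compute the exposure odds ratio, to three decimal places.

Cells: a = 212, b = 1063, c = 281, d = 2307.
OR = (a·d)/(b·c) = (212 × 2307) / (1063 × 281) = 489084 / 298703 = 1.63736
The odds of gout are about 1.64 times as high in the high intake group.

1.637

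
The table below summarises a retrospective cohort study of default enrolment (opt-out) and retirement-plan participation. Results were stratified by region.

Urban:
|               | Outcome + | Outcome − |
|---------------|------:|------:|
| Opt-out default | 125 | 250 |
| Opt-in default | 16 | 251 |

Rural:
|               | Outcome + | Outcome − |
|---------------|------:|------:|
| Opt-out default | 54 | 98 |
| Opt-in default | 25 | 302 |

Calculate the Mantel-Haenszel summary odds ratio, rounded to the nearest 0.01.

7.31

OR_MH = Σ(aᵢdᵢ/nᵢ) / Σ(bᵢcᵢ/nᵢ), where nᵢ is the stratum total.
Stratum 1 (Urban): n = 642; a·d/n = 125·251/642 = 48.8707; b·c/n = 250·16/642 = 6.2305
Stratum 2 (Rural): n = 479; a·d/n = 54·302/479 = 34.0459; b·c/n = 98·25/479 = 5.1148
OR_MH = (48.8707 + 34.0459) / (6.2305 + 5.1148) = 82.9166 / 11.3454 = 7.30842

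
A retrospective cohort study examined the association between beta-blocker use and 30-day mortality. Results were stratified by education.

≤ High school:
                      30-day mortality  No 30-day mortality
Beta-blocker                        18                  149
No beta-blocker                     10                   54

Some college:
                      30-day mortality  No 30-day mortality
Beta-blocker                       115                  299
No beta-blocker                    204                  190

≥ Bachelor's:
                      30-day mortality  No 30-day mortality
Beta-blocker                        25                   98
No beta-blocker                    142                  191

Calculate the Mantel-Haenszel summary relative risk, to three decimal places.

RR_MH = Σ(aᵢ·n₀ᵢ/nᵢ) / Σ(cᵢ·n₁ᵢ/nᵢ), with n₁ᵢ = aᵢ+bᵢ (exposed), n₀ᵢ = cᵢ+dᵢ (unexposed), nᵢ = n₁ᵢ+n₀ᵢ.
Stratum 1 (≤ High school): n₁ = 167, n₀ = 64, n = 231; a·n₀/n = 18·64/231 = 4.9870; c·n₁/n = 10·167/231 = 7.2294
Stratum 2 (Some college): n₁ = 414, n₀ = 394, n = 808; a·n₀/n = 115·394/808 = 56.0767; c·n₁/n = 204·414/808 = 104.5248
Stratum 3 (≥ Bachelor's): n₁ = 123, n₀ = 333, n = 456; a·n₀/n = 25·333/456 = 18.2566; c·n₁/n = 142·123/456 = 38.3026
RR_MH = (4.9870 + 56.0767 + 18.2566) / (7.2294 + 104.5248 + 38.3026) = 79.3203 / 150.0568 = 0.52860

0.529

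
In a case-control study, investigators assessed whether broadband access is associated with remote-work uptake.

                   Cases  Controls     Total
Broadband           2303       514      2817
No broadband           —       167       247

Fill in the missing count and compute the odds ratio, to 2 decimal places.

The missing cell is in the unexposed row: 247 − 167 = 80.
So a = 2303, b = 514, c = 80, d = 167.
OR = (a·d)/(b·c) = (2303 × 167) / (514 × 80) = 384601 / 41120 = 9.35314

9.35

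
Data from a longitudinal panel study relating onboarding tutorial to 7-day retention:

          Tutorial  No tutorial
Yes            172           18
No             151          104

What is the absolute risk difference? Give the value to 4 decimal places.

Reading the table with exposure as columns: a = 172 (Tutorial, case), b = 151 (Tutorial, non-case), c = 18 (No tutorial, case), d = 104.
Risk in exposed = 172/323 = 0.532508; risk in unexposed = 18/122 = 0.147541.
Risk difference = 0.532508 − 0.147541 = 0.384967

0.3850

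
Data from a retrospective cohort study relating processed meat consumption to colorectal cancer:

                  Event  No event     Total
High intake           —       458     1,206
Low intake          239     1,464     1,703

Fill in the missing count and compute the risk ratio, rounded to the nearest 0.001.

4.419

The missing cell is in the exposed row: 1206 − 458 = 748.
So a = 748, b = 458, c = 239, d = 1464.
RR = [a/(a+b)] / [c/(c+d)] = (748/1206) / (239/1703) = 0.62023/0.14034 = 4.41948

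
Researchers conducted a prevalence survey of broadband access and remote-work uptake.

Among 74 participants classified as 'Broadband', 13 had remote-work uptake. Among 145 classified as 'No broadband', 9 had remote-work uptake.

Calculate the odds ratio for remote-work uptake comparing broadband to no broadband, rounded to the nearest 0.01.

From the description: a = 13, b = 61, c = 9, d = 136.
OR = (a·d)/(b·c) = (13 × 136) / (61 × 9) = 1768 / 549 = 3.22040
The odds of remote-work uptake are about 3.22 times as high in the broadband group.

3.22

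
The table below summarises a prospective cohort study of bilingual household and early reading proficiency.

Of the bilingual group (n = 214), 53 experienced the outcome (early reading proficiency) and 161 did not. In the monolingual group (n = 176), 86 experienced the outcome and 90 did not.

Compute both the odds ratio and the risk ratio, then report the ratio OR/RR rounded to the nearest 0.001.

From the description: a = 53, b = 161, c = 86, d = 90.
OR = (53·90)/(161·86) = 4770/13846 = 0.34450
Risk in exposed = 53/214 = 0.24766; risk in unexposed = 86/176 = 0.48864; RR = 0.50685
OR/RR = 0.34450 / 0.50685 = 0.67970
The outcome is not rare, so the OR lies further from 1 than the RR.

0.680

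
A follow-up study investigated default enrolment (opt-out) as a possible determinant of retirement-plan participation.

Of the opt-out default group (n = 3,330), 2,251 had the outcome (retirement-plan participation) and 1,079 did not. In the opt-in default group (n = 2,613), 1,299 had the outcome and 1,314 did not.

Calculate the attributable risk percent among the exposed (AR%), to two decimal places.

From the description: a = 2251, b = 1079, c = 1299, d = 1314.
Risk in exposed = 2251/3330 = 0.67598; risk in unexposed = 1299/2613 = 0.49713.
RR = 0.67598/0.49713 = 1.35976
AR% = (RR − 1)/RR × 100 = (1.35976 − 1)/1.35976 × 100 = 26.4575%

26.46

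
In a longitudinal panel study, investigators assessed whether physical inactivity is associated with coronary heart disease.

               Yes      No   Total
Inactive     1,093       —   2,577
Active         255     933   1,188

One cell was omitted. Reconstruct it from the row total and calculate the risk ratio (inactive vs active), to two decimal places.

The missing cell is in the exposed row: 2577 − 1093 = 1484.
So a = 1093, b = 1484, c = 255, d = 933.
RR = [a/(a+b)] / [c/(c+d)] = (1093/2577) / (255/1188) = 0.42414/0.21465 = 1.97598

1.98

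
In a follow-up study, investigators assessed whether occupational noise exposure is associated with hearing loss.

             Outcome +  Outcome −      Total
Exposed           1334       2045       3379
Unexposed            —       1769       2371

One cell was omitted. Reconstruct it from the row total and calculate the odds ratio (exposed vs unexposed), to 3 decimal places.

1.917

The missing cell is in the unexposed row: 2371 − 1769 = 602.
So a = 1334, b = 2045, c = 602, d = 1769.
OR = (a·d)/(b·c) = (1334 × 1769) / (2045 × 602) = 2359846 / 1231090 = 1.91688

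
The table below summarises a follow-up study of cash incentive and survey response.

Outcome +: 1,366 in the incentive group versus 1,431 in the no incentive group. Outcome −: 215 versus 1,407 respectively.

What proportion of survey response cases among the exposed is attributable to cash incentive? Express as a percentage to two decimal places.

From the description: a = 1366, b = 215, c = 1431, d = 1407.
Risk in exposed = 1366/1581 = 0.86401; risk in unexposed = 1431/2838 = 0.50423.
RR = 0.86401/0.50423 = 1.71353
AR% = (RR − 1)/RR × 100 = (1.71353 − 1)/1.71353 × 100 = 41.6409%

41.64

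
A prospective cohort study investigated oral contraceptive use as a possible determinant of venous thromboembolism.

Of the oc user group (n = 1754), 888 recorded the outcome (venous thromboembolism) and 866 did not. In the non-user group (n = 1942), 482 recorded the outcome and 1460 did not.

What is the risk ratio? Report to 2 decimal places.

From the description: a = 888, b = 866, c = 482, d = 1460.
Risk in exposed = 888/1754 = 0.50627; risk in unexposed = 482/1942 = 0.24820.
RR = 0.50627 / 0.24820 = 2.03979
The risk among the exposed is 2.04 times that among the unexposed.

2.04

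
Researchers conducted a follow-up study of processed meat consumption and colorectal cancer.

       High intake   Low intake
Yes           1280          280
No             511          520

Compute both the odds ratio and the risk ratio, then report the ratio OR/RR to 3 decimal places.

2.278

Reading the table with exposure as columns: a = 1280 (High intake, case), b = 511 (High intake, non-case), c = 280 (Low intake, case), d = 520.
OR = (1280·520)/(511·280) = 665600/143080 = 4.65194
Risk in exposed = 1280/1791 = 0.71468; risk in unexposed = 280/800 = 0.35000; RR = 2.04196
OR/RR = 4.65194 / 2.04196 = 2.27818
The outcome is not rare, so the OR lies further from 1 than the RR.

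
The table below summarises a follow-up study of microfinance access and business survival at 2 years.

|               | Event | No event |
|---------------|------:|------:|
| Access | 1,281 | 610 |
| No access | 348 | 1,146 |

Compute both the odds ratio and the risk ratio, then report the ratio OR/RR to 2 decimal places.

Cells: a = 1281, b = 610, c = 348, d = 1146.
OR = (1281·1146)/(610·348) = 1468026/212280 = 6.91552
Risk in exposed = 1281/1891 = 0.67742; risk in unexposed = 348/1494 = 0.23293; RR = 2.90823
OR/RR = 6.91552 / 2.90823 = 2.37791
The outcome is not rare, so the OR lies further from 1 than the RR.

2.38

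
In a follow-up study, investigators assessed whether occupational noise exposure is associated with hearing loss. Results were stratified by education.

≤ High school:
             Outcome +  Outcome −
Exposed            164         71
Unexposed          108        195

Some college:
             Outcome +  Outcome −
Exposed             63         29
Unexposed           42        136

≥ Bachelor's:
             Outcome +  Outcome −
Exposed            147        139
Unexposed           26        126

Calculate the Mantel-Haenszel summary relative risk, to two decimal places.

RR_MH = Σ(aᵢ·n₀ᵢ/nᵢ) / Σ(cᵢ·n₁ᵢ/nᵢ), with n₁ᵢ = aᵢ+bᵢ (exposed), n₀ᵢ = cᵢ+dᵢ (unexposed), nᵢ = n₁ᵢ+n₀ᵢ.
Stratum 1 (≤ High school): n₁ = 235, n₀ = 303, n = 538; a·n₀/n = 164·303/538 = 92.3643; c·n₁/n = 108·235/538 = 47.1747
Stratum 2 (Some college): n₁ = 92, n₀ = 178, n = 270; a·n₀/n = 63·178/270 = 41.5333; c·n₁/n = 42·92/270 = 14.3111
Stratum 3 (≥ Bachelor's): n₁ = 286, n₀ = 152, n = 438; a·n₀/n = 147·152/438 = 51.0137; c·n₁/n = 26·286/438 = 16.9772
RR_MH = (92.3643 + 41.5333 + 51.0137) / (47.1747 + 14.3111 + 16.9772) = 184.9113 / 78.4630 = 2.35667

2.36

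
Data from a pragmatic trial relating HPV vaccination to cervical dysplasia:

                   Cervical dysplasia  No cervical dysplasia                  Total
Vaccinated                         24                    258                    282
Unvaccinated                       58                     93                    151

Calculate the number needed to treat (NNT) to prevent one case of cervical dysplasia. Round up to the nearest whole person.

Risk in treated group = 24/282 = 0.08511; risk in control = 58/151 = 0.38411.
Absolute risk reduction = 0.38411 − 0.08511 = 0.29900
NNT = 1 / ARR = 1 / 0.29900 = 3.344 → round up → 4

4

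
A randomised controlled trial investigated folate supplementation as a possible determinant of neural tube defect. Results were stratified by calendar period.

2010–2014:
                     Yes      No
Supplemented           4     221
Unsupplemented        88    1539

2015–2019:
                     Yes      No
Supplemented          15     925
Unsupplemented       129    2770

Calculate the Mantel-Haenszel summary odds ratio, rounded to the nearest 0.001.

OR_MH = Σ(aᵢdᵢ/nᵢ) / Σ(bᵢcᵢ/nᵢ), where nᵢ is the stratum total.
Stratum 1 (2010–2014): n = 1852; a·d/n = 4·1539/1852 = 3.3240; b·c/n = 221·88/1852 = 10.5011
Stratum 2 (2015–2019): n = 3839; a·d/n = 15·2770/3839 = 10.8231; b·c/n = 925·129/3839 = 31.0823
OR_MH = (3.3240 + 10.8231) / (10.5011 + 31.0823) = 14.1471 / 41.5834 = 0.34021

0.340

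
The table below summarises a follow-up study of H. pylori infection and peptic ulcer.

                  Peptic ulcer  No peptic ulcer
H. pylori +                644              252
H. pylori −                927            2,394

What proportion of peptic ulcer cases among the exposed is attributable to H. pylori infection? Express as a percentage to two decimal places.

Cells: a = 644, b = 252, c = 927, d = 2394.
Risk in exposed = 644/896 = 0.71875; risk in unexposed = 927/3321 = 0.27913.
RR = 0.71875/0.27913 = 2.57494
AR% = (RR − 1)/RR × 100 = (2.57494 − 1)/2.57494 × 100 = 61.1641%

61.16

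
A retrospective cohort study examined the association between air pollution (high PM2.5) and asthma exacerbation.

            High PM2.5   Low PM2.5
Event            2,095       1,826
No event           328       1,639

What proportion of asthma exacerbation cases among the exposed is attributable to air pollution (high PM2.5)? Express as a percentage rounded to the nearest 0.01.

Reading the table with exposure as columns: a = 2095 (High PM2.5, case), b = 328 (High PM2.5, non-case), c = 1826 (Low PM2.5, case), d = 1639.
Risk in exposed = 2095/2423 = 0.86463; risk in unexposed = 1826/3465 = 0.52698.
RR = 0.86463/0.52698 = 1.64071
AR% = (RR − 1)/RR × 100 = (1.64071 − 1)/1.64071 × 100 = 39.0510%

39.05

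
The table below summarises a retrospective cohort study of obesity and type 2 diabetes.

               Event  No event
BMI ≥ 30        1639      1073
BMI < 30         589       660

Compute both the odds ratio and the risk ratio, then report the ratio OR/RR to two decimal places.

1.34

Cells: a = 1639, b = 1073, c = 589, d = 660.
OR = (1639·660)/(1073·589) = 1081740/631997 = 1.71162
Risk in exposed = 1639/2712 = 0.60435; risk in unexposed = 589/1249 = 0.47158; RR = 1.28155
OR/RR = 1.71162 / 1.28155 = 1.33558
The outcome is not rare, so the OR lies further from 1 than the RR.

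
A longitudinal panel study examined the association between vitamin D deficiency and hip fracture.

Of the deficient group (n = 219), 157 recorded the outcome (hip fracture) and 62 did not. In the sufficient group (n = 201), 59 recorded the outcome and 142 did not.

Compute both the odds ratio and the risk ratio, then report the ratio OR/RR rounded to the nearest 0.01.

From the description: a = 157, b = 62, c = 59, d = 142.
OR = (157·142)/(62·59) = 22294/3658 = 6.09459
Risk in exposed = 157/219 = 0.71689; risk in unexposed = 59/201 = 0.29353; RR = 2.44230
OR/RR = 6.09459 / 2.44230 = 2.49543
The outcome is not rare, so the OR lies further from 1 than the RR.

2.50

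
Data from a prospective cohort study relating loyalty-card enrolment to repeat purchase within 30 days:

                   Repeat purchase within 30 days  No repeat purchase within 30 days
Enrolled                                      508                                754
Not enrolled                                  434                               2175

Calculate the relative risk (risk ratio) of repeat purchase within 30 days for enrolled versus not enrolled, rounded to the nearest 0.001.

2.420

Cells: a = 508, b = 754, c = 434, d = 2175.
Risk in exposed = 508/1262 = 0.40254; risk in unexposed = 434/2609 = 0.16635.
RR = 0.40254 / 0.16635 = 2.41985
The risk among the exposed is 2.42 times that among the unexposed.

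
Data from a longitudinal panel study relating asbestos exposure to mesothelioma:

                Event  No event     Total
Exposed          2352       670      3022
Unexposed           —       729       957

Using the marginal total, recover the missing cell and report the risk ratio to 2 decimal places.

The missing cell is in the unexposed row: 957 − 729 = 228.
So a = 2352, b = 670, c = 228, d = 729.
RR = [a/(a+b)] / [c/(c+d)] = (2352/3022) / (228/957) = 0.77829/0.23824 = 3.26678

3.27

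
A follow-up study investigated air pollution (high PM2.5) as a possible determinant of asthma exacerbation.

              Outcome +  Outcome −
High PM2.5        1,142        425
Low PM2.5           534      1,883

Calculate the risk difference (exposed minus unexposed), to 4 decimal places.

0.5078

Cells: a = 1142, b = 425, c = 534, d = 1883.
Risk in exposed = 1142/1567 = 0.728781; risk in unexposed = 534/2417 = 0.220935.
Risk difference = 0.728781 − 0.220935 = 0.507846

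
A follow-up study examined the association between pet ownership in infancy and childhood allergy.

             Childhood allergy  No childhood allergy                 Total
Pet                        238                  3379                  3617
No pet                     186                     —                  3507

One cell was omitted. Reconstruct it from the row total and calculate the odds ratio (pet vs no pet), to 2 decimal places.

1.26

The missing cell is in the unexposed row: 3507 − 186 = 3321.
So a = 238, b = 3379, c = 186, d = 3321.
OR = (a·d)/(b·c) = (238 × 3321) / (3379 × 186) = 790398 / 628494 = 1.25761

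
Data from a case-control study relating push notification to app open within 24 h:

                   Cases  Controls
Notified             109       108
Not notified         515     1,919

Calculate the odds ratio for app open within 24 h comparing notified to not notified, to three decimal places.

3.761

Cells: a = 109, b = 108, c = 515, d = 1919.
OR = (a·d)/(b·c) = (109 × 1919) / (108 × 515) = 209171 / 55620 = 3.76072
The odds of app open within 24 h are about 3.76 times as high in the notified group.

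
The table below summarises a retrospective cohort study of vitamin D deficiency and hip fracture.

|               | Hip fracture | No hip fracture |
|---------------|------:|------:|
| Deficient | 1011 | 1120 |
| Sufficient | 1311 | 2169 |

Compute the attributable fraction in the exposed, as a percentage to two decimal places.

Cells: a = 1011, b = 1120, c = 1311, d = 2169.
Risk in exposed = 1011/2131 = 0.47443; risk in unexposed = 1311/3480 = 0.37672.
RR = 0.47443/0.37672 = 1.25934
AR% = (RR − 1)/RR × 100 = (1.25934 − 1)/1.25934 × 100 = 20.5936%

20.59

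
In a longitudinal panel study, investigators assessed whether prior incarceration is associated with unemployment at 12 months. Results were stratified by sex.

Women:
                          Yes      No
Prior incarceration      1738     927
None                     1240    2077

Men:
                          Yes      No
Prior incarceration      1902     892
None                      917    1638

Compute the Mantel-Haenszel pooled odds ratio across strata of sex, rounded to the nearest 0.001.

OR_MH = Σ(aᵢdᵢ/nᵢ) / Σ(bᵢcᵢ/nᵢ), where nᵢ is the stratum total.
Stratum 1 (Women): n = 5982; a·d/n = 1738·2077/5982 = 603.4480; b·c/n = 927·1240/5982 = 192.1565
Stratum 2 (Men): n = 5349; a·d/n = 1902·1638/5349 = 582.4408; b·c/n = 892·917/5349 = 152.9191
OR_MH = (603.4480 + 582.4408) / (192.1565 + 152.9191) = 1185.8888 / 345.0755 = 3.43661

3.437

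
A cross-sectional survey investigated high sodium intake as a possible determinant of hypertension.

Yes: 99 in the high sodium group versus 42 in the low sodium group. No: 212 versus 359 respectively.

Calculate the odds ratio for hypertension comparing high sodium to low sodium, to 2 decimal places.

From the description: a = 99, b = 212, c = 42, d = 359.
OR = (a·d)/(b·c) = (99 × 359) / (212 × 42) = 35541 / 8904 = 3.99158
The odds of hypertension are about 3.99 times as high in the high sodium group.

3.99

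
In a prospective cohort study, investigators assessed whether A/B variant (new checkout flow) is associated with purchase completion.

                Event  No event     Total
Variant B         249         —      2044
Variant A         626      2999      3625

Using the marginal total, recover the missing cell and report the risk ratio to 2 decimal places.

0.71

The missing cell is in the exposed row: 2044 − 249 = 1795.
So a = 249, b = 1795, c = 626, d = 2999.
RR = [a/(a+b)] / [c/(c+d)] = (249/2044) / (626/3625) = 0.12182/0.17269 = 0.70543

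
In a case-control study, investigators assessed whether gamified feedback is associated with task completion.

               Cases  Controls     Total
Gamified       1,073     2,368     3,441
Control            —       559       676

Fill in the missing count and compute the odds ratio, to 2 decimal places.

2.16

The missing cell is in the unexposed row: 676 − 559 = 117.
So a = 1073, b = 2368, c = 117, d = 559.
OR = (a·d)/(b·c) = (1073 × 559) / (2368 × 117) = 599807 / 277056 = 2.16493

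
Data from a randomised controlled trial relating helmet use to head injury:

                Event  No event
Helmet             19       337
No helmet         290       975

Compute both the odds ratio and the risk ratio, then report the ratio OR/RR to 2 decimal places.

Cells: a = 19, b = 337, c = 290, d = 975.
OR = (19·975)/(337·290) = 18525/97730 = 0.18955
Risk in exposed = 19/356 = 0.05337; risk in unexposed = 290/1265 = 0.22925; RR = 0.23281
OR/RR = 0.18955 / 0.23281 = 0.81421
The outcome is not rare, so the OR lies further from 1 than the RR.

0.81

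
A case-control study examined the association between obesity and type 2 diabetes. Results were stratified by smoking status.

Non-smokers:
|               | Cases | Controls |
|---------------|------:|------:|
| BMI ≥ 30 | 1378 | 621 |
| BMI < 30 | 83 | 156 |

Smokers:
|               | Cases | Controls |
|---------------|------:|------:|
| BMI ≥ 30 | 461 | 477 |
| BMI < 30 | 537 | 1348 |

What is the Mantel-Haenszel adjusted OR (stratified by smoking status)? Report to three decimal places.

2.779

OR_MH = Σ(aᵢdᵢ/nᵢ) / Σ(bᵢcᵢ/nᵢ), where nᵢ is the stratum total.
Stratum 1 (Non-smokers): n = 2238; a·d/n = 1378·156/2238 = 96.0536; b·c/n = 621·83/2238 = 23.0308
Stratum 2 (Smokers): n = 2823; a·d/n = 461·1348/2823 = 220.1304; b·c/n = 477·537/2823 = 90.7365
OR_MH = (96.0536 + 220.1304) / (23.0308 + 90.7365) = 316.1840 / 113.7673 = 2.77922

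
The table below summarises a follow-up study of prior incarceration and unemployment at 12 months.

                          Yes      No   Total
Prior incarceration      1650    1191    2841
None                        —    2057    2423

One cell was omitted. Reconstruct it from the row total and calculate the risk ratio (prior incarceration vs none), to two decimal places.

The missing cell is in the unexposed row: 2423 − 2057 = 366.
So a = 1650, b = 1191, c = 366, d = 2057.
RR = [a/(a+b)] / [c/(c+d)] = (1650/2841) / (366/2423) = 0.58078/0.15105 = 3.84490

3.84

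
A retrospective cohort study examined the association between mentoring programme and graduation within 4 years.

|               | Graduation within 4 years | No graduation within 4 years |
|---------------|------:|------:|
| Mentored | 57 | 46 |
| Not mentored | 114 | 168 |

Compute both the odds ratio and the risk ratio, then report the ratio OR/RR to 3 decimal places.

Cells: a = 57, b = 46, c = 114, d = 168.
OR = (57·168)/(46·114) = 9576/5244 = 1.82609
Risk in exposed = 57/103 = 0.55340; risk in unexposed = 114/282 = 0.40426; RR = 1.36893
OR/RR = 1.82609 / 1.36893 = 1.33395
The outcome is not rare, so the OR lies further from 1 than the RR.

1.334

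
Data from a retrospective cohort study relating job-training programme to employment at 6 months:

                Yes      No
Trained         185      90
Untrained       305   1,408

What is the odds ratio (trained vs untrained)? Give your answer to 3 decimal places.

Cells: a = 185, b = 90, c = 305, d = 1408.
OR = (a·d)/(b·c) = (185 × 1408) / (90 × 305) = 260480 / 27450 = 9.48925
The odds of employment at 6 months are about 9.49 times as high in the trained group.

9.489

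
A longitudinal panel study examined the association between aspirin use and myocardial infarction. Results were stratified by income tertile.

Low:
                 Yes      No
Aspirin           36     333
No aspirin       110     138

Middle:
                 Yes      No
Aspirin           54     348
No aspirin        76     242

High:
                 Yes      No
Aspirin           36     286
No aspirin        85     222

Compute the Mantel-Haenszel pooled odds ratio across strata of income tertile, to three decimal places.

OR_MH = Σ(aᵢdᵢ/nᵢ) / Σ(bᵢcᵢ/nᵢ), where nᵢ is the stratum total.
Stratum 1 (Low): n = 617; a·d/n = 36·138/617 = 8.0519; b·c/n = 333·110/617 = 59.3679
Stratum 2 (Middle): n = 720; a·d/n = 54·242/720 = 18.1500; b·c/n = 348·76/720 = 36.7333
Stratum 3 (High): n = 629; a·d/n = 36·222/629 = 12.7059; b·c/n = 286·85/629 = 38.6486
OR_MH = (8.0519 + 18.1500 + 12.7059) / (59.3679 + 36.7333 + 38.6486) = 38.9077 / 134.7499 = 0.28874

0.289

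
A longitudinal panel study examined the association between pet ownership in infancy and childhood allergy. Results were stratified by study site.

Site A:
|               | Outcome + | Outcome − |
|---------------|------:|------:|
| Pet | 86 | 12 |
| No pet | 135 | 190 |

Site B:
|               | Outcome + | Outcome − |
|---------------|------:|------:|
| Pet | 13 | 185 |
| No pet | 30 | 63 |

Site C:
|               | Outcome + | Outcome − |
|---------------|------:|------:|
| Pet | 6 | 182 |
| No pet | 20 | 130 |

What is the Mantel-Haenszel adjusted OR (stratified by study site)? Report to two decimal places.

1.30

OR_MH = Σ(aᵢdᵢ/nᵢ) / Σ(bᵢcᵢ/nᵢ), where nᵢ is the stratum total.
Stratum 1 (Site A): n = 423; a·d/n = 86·190/423 = 38.6288; b·c/n = 12·135/423 = 3.8298
Stratum 2 (Site B): n = 291; a·d/n = 13·63/291 = 2.8144; b·c/n = 185·30/291 = 19.0722
Stratum 3 (Site C): n = 338; a·d/n = 6·130/338 = 2.3077; b·c/n = 182·20/338 = 10.7692
OR_MH = (38.6288 + 2.8144 + 2.3077) / (3.8298 + 19.0722 + 10.7692) = 43.7510 / 33.6712 = 1.29936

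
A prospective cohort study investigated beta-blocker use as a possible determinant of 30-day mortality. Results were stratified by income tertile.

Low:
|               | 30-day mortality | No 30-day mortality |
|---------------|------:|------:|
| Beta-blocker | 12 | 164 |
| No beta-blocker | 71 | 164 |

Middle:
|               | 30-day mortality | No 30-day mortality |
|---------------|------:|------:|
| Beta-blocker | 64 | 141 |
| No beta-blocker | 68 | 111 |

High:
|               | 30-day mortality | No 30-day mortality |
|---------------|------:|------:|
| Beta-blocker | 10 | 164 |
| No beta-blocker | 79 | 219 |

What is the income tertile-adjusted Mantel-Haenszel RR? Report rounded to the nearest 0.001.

RR_MH = Σ(aᵢ·n₀ᵢ/nᵢ) / Σ(cᵢ·n₁ᵢ/nᵢ), with n₁ᵢ = aᵢ+bᵢ (exposed), n₀ᵢ = cᵢ+dᵢ (unexposed), nᵢ = n₁ᵢ+n₀ᵢ.
Stratum 1 (Low): n₁ = 176, n₀ = 235, n = 411; a·n₀/n = 12·235/411 = 6.8613; c·n₁/n = 71·176/411 = 30.4039
Stratum 2 (Middle): n₁ = 205, n₀ = 179, n = 384; a·n₀/n = 64·179/384 = 29.8333; c·n₁/n = 68·205/384 = 36.3021
Stratum 3 (High): n₁ = 174, n₀ = 298, n = 472; a·n₀/n = 10·298/472 = 6.3136; c·n₁/n = 79·174/472 = 29.1229
RR_MH = (6.8613 + 29.8333 + 6.3136) / (30.4039 + 36.3021 + 29.1229) = 43.0082 / 95.8289 = 0.44880

0.449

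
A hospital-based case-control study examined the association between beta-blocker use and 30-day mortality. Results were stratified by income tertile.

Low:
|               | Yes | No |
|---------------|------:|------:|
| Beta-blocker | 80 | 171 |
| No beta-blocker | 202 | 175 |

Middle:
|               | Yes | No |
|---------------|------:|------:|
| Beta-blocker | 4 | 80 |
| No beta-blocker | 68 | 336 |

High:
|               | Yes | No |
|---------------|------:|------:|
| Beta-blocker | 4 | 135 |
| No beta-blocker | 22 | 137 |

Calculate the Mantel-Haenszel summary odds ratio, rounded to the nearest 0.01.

0.35

OR_MH = Σ(aᵢdᵢ/nᵢ) / Σ(bᵢcᵢ/nᵢ), where nᵢ is the stratum total.
Stratum 1 (Low): n = 628; a·d/n = 80·175/628 = 22.2930; b·c/n = 171·202/628 = 55.0032
Stratum 2 (Middle): n = 488; a·d/n = 4·336/488 = 2.7541; b·c/n = 80·68/488 = 11.1475
Stratum 3 (High): n = 298; a·d/n = 4·137/298 = 1.8389; b·c/n = 135·22/298 = 9.9664
OR_MH = (22.2930 + 2.7541 + 1.8389) / (55.0032 + 11.1475 + 9.9664) = 26.8860 / 76.1172 = 0.35322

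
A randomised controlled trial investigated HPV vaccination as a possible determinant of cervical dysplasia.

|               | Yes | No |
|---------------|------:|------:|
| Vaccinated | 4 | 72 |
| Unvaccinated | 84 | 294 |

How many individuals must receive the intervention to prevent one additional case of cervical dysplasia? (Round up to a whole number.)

6

Risk in treated group = 4/76 = 0.05263; risk in control = 84/378 = 0.22222.
Absolute risk reduction = 0.22222 − 0.05263 = 0.16959
NNT = 1 / ARR = 1 / 0.16959 = 5.897 → round up → 6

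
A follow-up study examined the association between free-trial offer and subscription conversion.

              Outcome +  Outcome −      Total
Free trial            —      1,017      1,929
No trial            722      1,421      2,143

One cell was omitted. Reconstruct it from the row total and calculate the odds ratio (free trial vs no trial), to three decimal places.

The missing cell is in the exposed row: 1929 − 1017 = 912.
So a = 912, b = 1017, c = 722, d = 1421.
OR = (a·d)/(b·c) = (912 × 1421) / (1017 × 722) = 1295952 / 734274 = 1.76494

1.765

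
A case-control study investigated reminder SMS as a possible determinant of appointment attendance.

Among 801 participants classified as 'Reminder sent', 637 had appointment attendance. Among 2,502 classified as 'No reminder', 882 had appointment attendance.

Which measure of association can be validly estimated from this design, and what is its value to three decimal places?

From the description: a = 637, b = 164, c = 882, d = 1620.
This is a case-control study: participants were sampled on outcome status, so risks in the source population cannot be estimated directly — relative risk is not valid here. The odds ratio is the appropriate measure.
OR = (a·d)/(b·c) = (637 × 1620) / (164 × 882) = 1031940 / 144648 = 7.13415

7.134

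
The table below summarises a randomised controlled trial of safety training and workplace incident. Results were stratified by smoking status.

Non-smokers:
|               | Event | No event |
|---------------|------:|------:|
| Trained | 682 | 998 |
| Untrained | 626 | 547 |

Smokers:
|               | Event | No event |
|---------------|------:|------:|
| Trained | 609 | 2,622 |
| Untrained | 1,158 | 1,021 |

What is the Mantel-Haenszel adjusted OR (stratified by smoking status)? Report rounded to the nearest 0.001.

0.315

OR_MH = Σ(aᵢdᵢ/nᵢ) / Σ(bᵢcᵢ/nᵢ), where nᵢ is the stratum total.
Stratum 1 (Non-smokers): n = 2853; a·d/n = 682·547/2853 = 130.7585; b·c/n = 998·626/2853 = 218.9793
Stratum 2 (Smokers): n = 5410; a·d/n = 609·1021/5410 = 114.9333; b·c/n = 2622·1158/5410 = 561.2340
OR_MH = (130.7585 + 114.9333) / (218.9793 + 561.2340) = 245.6918 / 780.2133 = 0.31490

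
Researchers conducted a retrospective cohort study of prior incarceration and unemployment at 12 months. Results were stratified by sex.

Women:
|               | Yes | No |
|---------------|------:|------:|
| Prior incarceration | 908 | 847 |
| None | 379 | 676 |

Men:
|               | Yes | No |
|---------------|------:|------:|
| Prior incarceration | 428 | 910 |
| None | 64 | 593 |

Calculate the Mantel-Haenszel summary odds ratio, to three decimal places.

2.410

OR_MH = Σ(aᵢdᵢ/nᵢ) / Σ(bᵢcᵢ/nᵢ), where nᵢ is the stratum total.
Stratum 1 (Women): n = 2810; a·d/n = 908·676/2810 = 218.4370; b·c/n = 847·379/2810 = 114.2395
Stratum 2 (Men): n = 1995; a·d/n = 428·593/1995 = 127.2201; b·c/n = 910·64/1995 = 29.1930
OR_MH = (218.4370 + 127.2201) / (114.2395 + 29.1930) = 345.6571 / 143.4325 = 2.40989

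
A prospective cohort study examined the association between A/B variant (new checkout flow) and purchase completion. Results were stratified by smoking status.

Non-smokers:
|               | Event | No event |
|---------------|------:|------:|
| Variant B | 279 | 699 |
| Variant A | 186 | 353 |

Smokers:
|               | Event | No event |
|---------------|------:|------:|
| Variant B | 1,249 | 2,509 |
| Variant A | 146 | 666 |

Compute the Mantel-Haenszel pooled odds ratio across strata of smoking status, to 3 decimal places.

OR_MH = Σ(aᵢdᵢ/nᵢ) / Σ(bᵢcᵢ/nᵢ), where nᵢ is the stratum total.
Stratum 1 (Non-smokers): n = 1517; a·d/n = 279·353/1517 = 64.9222; b·c/n = 699·186/1517 = 85.7047
Stratum 2 (Smokers): n = 4570; a·d/n = 1249·666/4570 = 182.0206; b·c/n = 2509·146/4570 = 80.1562
OR_MH = (64.9222 + 182.0206) / (85.7047 + 80.1562) = 246.9428 / 165.8609 = 1.48885

1.489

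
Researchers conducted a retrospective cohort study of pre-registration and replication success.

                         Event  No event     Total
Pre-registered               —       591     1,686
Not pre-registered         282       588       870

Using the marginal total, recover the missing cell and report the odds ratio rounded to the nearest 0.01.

3.86

The missing cell is in the exposed row: 1686 − 591 = 1095.
So a = 1095, b = 591, c = 282, d = 588.
OR = (a·d)/(b·c) = (1095 × 588) / (591 × 282) = 643860 / 166662 = 3.86327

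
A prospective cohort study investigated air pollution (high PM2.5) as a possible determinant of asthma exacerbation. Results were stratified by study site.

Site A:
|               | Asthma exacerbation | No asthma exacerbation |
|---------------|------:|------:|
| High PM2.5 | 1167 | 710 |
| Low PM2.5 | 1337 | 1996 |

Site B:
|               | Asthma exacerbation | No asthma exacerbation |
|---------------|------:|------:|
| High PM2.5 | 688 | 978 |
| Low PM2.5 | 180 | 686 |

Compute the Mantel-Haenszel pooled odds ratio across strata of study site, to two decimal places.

2.52

OR_MH = Σ(aᵢdᵢ/nᵢ) / Σ(bᵢcᵢ/nᵢ), where nᵢ is the stratum total.
Stratum 1 (Site A): n = 5210; a·d/n = 1167·1996/5210 = 447.0887; b·c/n = 710·1337/5210 = 182.2015
Stratum 2 (Site B): n = 2532; a·d/n = 688·686/2532 = 186.4013; b·c/n = 978·180/2532 = 69.5261
OR_MH = (447.0887 + 186.4013) / (182.2015 + 69.5261) = 633.4899 / 251.7276 = 2.51657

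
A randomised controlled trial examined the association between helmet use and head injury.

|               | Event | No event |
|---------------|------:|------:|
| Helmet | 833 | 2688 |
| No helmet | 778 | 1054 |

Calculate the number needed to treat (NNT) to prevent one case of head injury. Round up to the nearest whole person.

6

Risk in treated group = 833/3521 = 0.23658; risk in control = 778/1832 = 0.42467.
Absolute risk reduction = 0.42467 − 0.23658 = 0.18809
NNT = 1 / ARR = 1 / 0.18809 = 5.317 → round up → 6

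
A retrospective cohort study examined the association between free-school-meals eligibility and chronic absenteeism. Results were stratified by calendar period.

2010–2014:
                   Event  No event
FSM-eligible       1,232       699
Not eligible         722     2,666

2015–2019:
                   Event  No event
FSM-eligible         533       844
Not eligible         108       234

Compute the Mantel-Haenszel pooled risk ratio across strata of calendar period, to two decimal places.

RR_MH = Σ(aᵢ·n₀ᵢ/nᵢ) / Σ(cᵢ·n₁ᵢ/nᵢ), with n₁ᵢ = aᵢ+bᵢ (exposed), n₀ᵢ = cᵢ+dᵢ (unexposed), nᵢ = n₁ᵢ+n₀ᵢ.
Stratum 1 (2010–2014): n₁ = 1931, n₀ = 3388, n = 5319; a·n₀/n = 1232·3388/5319 = 784.7370; c·n₁/n = 722·1931/5319 = 262.1136
Stratum 2 (2015–2019): n₁ = 1377, n₀ = 342, n = 1719; a·n₀/n = 533·342/1719 = 106.0419; c·n₁/n = 108·1377/1719 = 86.5131
RR_MH = (784.7370 + 106.0419) / (262.1136 + 86.5131) = 890.7789 / 348.6266 = 2.55511

2.56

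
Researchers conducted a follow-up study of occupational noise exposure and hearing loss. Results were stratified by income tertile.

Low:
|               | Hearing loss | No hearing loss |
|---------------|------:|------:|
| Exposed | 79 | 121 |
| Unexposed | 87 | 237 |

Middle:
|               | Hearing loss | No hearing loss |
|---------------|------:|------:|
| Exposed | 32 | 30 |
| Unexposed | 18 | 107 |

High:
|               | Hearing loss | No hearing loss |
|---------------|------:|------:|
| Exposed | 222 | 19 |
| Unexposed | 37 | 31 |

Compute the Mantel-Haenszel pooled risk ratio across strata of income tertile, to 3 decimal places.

1.751

RR_MH = Σ(aᵢ·n₀ᵢ/nᵢ) / Σ(cᵢ·n₁ᵢ/nᵢ), with n₁ᵢ = aᵢ+bᵢ (exposed), n₀ᵢ = cᵢ+dᵢ (unexposed), nᵢ = n₁ᵢ+n₀ᵢ.
Stratum 1 (Low): n₁ = 200, n₀ = 324, n = 524; a·n₀/n = 79·324/524 = 48.8473; c·n₁/n = 87·200/524 = 33.2061
Stratum 2 (Middle): n₁ = 62, n₀ = 125, n = 187; a·n₀/n = 32·125/187 = 21.3904; c·n₁/n = 18·62/187 = 5.9679
Stratum 3 (High): n₁ = 241, n₀ = 68, n = 309; a·n₀/n = 222·68/309 = 48.8544; c·n₁/n = 37·241/309 = 28.8576
RR_MH = (48.8473 + 21.3904 + 48.8544) / (33.2061 + 5.9679 + 28.8576) = 119.0921 / 68.0316 = 1.75054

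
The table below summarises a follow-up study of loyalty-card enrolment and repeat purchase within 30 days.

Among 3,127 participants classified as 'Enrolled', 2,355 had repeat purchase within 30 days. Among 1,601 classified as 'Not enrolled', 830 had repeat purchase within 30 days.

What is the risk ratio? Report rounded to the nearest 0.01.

From the description: a = 2355, b = 772, c = 830, d = 771.
Risk in exposed = 2355/3127 = 0.75312; risk in unexposed = 830/1601 = 0.51843.
RR = 0.75312 / 0.51843 = 1.45270
The risk among the exposed is 1.45 times that among the unexposed.

1.45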